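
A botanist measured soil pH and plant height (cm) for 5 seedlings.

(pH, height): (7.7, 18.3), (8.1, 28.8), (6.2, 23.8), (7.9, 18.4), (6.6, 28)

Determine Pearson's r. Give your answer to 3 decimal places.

n = 5, Σx = 36.5, Σy = 117.3, Σx² = 269.31, Σy² = 2853.33, Σxy = 851.91
nΣxy − ΣxΣy = 4259.55 − 4281.45 = -21.9
nΣx² − (Σx)² = 1346.55 − 1332.25 = 14.3; nΣy² − (Σy)² = 14266.65 − 13759.29 = 507.36
r = -21.9 / √(14.3 × 507.36) = -21.9 / 85.1777 ≈ -0.257

-0.257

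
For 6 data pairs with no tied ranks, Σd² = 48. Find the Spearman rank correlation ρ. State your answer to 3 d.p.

-0.371

ρ = 1 − 6Σd² / [n(n²−1)] = 1 − 6×48 / (6×35)
  = 1 − 288/210 = 1 − 1.3714 ≈ -0.371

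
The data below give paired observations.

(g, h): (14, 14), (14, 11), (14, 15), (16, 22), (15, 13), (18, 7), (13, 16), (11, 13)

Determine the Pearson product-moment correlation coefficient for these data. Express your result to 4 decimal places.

-0.1874

n = 8, Σg = 115, Σh = 111, Σg² = 1683, Σh² = 1669, Σgh = 1584
nΣgh − ΣgΣh = 12672 − 12765 = -93
nΣg² − (Σg)² = 13464 − 13225 = 239; nΣh² − (Σh)² = 13352 − 12321 = 1031
r = -93 / √(239 × 1031) = -93 / 496.3960 ≈ -0.1874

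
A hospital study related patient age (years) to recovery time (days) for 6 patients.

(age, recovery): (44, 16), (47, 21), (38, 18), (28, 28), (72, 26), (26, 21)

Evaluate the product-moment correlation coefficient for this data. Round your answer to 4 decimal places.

n = 6, Σx = 255, Σy = 130, Σx² = 12233, Σy² = 2922, Σxy = 5577
nΣxy − ΣxΣy = 33462 − 33150 = 312
nΣx² − (Σx)² = 73398 − 65025 = 8373; nΣy² − (Σy)² = 17532 − 16900 = 632
r = 312 / √(8373 × 632) = 312 / 2300.3774 ≈ 0.1356

0.1356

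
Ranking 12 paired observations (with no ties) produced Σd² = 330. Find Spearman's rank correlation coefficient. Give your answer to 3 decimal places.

ρ = 1 − 6Σd² / [n(n²−1)] = 1 − 6×330 / (12×143)
  = 1 − 1980/1716 = 1 − 1.1538 ≈ -0.154

-0.154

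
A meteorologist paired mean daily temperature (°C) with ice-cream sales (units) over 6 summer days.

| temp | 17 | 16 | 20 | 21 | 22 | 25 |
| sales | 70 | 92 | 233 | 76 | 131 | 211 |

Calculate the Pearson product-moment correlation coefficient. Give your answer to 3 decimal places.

0.581

n = 6, Σx = 121, Σy = 813, Σx² = 2495, Σy² = 135111, Σxy = 17075
nΣxy − ΣxΣy = 102450 − 98373 = 4077
nΣx² − (Σx)² = 14970 − 14641 = 329; nΣy² − (Σy)² = 810666 − 660969 = 149697
r = 4077 / √(329 × 149697) = 4077 / 7017.8567 ≈ 0.581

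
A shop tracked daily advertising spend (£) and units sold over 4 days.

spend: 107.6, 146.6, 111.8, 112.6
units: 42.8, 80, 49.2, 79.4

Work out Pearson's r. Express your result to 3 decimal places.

n = 4, Σx = 478.6, Σy = 251.4, Σx² = 58247.32, Σy² = 16956.84, Σxy = 30774.28
nΣxy − ΣxΣy = 123097.12 − 120320.04 = 2777.08
nΣx² − (Σx)² = 232989.28 − 229057.96 = 3931.32; nΣy² − (Σy)² = 67827.36 − 63201.96 = 4625.4
r = 2777.08 / √(3931.32 × 4625.4) = 2777.08 / 4264.2617 ≈ 0.651

0.651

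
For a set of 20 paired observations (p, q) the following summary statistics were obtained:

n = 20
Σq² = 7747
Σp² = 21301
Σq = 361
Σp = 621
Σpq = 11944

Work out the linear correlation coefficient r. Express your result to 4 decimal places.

0.4662

r = (nΣpq − ΣpΣq) / √[(nΣp² − (Σp)²)(nΣq² − (Σq)²)]
Numerator: 20×11944 − 621×361 = 14699
Denominator: √[(426020 − 385641)(154940 − 130321)] = √[40379 × 24619] = 31529.2024
r = 14699 / 31529.2024 ≈ 0.4662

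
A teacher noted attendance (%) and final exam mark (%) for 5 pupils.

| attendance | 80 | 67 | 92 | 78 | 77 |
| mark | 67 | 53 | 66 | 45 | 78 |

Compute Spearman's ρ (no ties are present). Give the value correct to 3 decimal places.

Rank attendance: 4, 1, 5, 3, 2
Rank mark: 4, 2, 3, 1, 5
d = rank(attendance) − rank(mark): 0, -1, 2, 2, -3; Σd² = 18
ρ = 1 − 6Σd² / [n(n²−1)] = 1 − 6×18 / (5×24) = 1 − 108/120 ≈ 0.100

0.100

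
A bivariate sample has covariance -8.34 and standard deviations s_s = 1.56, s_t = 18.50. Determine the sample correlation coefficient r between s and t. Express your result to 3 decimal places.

-0.289

r = Cov(s,t) / (s_s · s_t) = -8.34 / (1.56 × 18.50)
  = -8.34 / 28.8600 ≈ -0.289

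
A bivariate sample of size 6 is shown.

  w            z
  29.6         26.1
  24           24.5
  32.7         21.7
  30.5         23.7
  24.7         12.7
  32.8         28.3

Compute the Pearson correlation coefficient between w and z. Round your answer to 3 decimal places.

n = 6, Σw = 174.3, Σz = 137, Σw² = 5137.63, Σz² = 3276.22, Σwz = 4034.93
nΣwz − ΣwΣz = 24209.58 − 23879.1 = 330.48
nΣw² − (Σw)² = 30825.78 − 30380.49 = 445.29; nΣz² − (Σz)² = 19657.32 − 18769 = 888.32
r = 330.48 / √(445.29 × 888.32) = 330.48 / 628.9356 ≈ 0.525

0.525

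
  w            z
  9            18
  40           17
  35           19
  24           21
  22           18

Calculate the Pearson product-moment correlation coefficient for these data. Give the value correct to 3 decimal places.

n = 5, Σw = 130, Σz = 93, Σw² = 3966, Σz² = 1739, Σwz = 2407
nΣwz − ΣwΣz = 12035 − 12090 = -55
nΣw² − (Σw)² = 19830 − 16900 = 2930; nΣz² − (Σz)² = 8695 − 8649 = 46
r = -55 / √(2930 × 46) = -55 / 367.1240 ≈ -0.150

-0.150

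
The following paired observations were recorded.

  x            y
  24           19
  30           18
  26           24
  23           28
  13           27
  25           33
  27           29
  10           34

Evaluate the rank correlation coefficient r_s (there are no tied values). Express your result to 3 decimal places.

-0.476

Rank x: 4, 8, 6, 3, 2, 5, 7, 1
Rank y: 2, 1, 3, 5, 4, 7, 6, 8
d = rank(x) − rank(y): 2, 7, 3, -2, -2, -2, 1, -7; Σd² = 124
ρ = 1 − 6Σd² / [n(n²−1)] = 1 − 6×124 / (8×63) = 1 − 744/504 ≈ -0.476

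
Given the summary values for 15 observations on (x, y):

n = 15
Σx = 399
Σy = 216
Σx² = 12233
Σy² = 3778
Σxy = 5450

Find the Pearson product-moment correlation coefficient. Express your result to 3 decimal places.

-0.284

r = (nΣxy − ΣxΣy) / √[(nΣx² − (Σx)²)(nΣy² − (Σy)²)]
Numerator: 15×5450 − 399×216 = -4434
Denominator: √[(183495 − 159201)(56670 − 46656)] = √[24294 × 10014] = 15597.4394
r = -4434 / 15597.4394 ≈ -0.284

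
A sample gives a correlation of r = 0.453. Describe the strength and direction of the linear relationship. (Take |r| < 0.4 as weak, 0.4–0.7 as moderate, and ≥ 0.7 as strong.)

moderate positive

r = 0.453 > 0 so the relationship is positive.
|r| = 0.453, which falls in the moderate range.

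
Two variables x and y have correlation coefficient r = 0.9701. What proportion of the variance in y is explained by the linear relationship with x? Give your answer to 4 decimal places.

0.9411

r² = (0.9701)² = 0.9411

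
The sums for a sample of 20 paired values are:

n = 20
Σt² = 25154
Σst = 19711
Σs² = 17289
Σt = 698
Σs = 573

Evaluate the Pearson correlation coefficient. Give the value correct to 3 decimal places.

r = (nΣst − ΣsΣt) / √[(nΣs² − (Σs)²)(nΣt² − (Σt)²)]
Numerator: 20×19711 − 573×698 = -5734
Denominator: √[(345780 − 328329)(503080 − 487204)] = √[17451 × 15876] = 16644.8814
r = -5734 / 16644.8814 ≈ -0.344

-0.344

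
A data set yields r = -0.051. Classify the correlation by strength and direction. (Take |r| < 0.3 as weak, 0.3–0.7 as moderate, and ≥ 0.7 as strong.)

r = -0.051 < 0 so the relationship is negative.
|r| = 0.051, which falls in the weak range.

weak negative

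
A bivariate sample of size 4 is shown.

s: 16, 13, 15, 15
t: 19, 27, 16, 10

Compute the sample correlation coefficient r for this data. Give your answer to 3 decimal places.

-0.637

n = 4, Σs = 59, Σt = 72, Σs² = 875, Σt² = 1446, Σst = 1045
nΣst − ΣsΣt = 4180 − 4248 = -68
nΣs² − (Σs)² = 3500 − 3481 = 19; nΣt² − (Σt)² = 5784 − 5184 = 600
r = -68 / √(19 × 600) = -68 / 106.7708 ≈ -0.637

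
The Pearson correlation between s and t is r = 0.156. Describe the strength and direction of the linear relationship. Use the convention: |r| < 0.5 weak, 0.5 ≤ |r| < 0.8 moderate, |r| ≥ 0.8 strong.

r = 0.156 > 0 so the relationship is positive.
|r| = 0.156, which falls in the weak range.

weak positive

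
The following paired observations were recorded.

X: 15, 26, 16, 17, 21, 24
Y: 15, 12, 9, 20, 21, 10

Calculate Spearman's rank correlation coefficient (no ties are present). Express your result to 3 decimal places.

-0.029

Rank X: 1, 6, 2, 3, 4, 5
Rank Y: 4, 3, 1, 5, 6, 2
d = rank(X) − rank(Y): -3, 3, 1, -2, -2, 3; Σd² = 36
ρ = 1 − 6Σd² / [n(n²−1)] = 1 − 6×36 / (6×35) = 1 − 216/210 ≈ -0.029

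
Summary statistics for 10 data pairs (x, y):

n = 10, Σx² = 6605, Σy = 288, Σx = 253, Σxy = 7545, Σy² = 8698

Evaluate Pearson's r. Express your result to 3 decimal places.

r = (nΣxy − ΣxΣy) / √[(nΣx² − (Σx)²)(nΣy² − (Σy)²)]
Numerator: 10×7545 − 253×288 = 2586
Denominator: √[(66050 − 64009)(86980 − 82944)] = √[2041 × 4036] = 2870.1003
r = 2586 / 2870.1003 ≈ 0.901

0.901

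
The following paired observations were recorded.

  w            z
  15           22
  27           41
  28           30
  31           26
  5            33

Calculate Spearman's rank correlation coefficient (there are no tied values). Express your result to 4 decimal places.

Rank w: 2, 3, 4, 5, 1
Rank z: 1, 5, 3, 2, 4
d = rank(w) − rank(z): 1, -2, 1, 3, -3; Σd² = 24
ρ = 1 − 6Σd² / [n(n²−1)] = 1 − 6×24 / (5×24) = 1 − 144/120 ≈ -0.2000

-0.2000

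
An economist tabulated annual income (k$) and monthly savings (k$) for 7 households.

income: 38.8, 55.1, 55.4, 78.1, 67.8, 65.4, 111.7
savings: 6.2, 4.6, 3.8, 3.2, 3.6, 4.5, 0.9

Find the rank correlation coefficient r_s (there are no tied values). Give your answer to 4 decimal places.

Rank income: 1, 2, 3, 6, 5, 4, 7
Rank savings: 7, 6, 4, 2, 3, 5, 1
d = rank(income) − rank(savings): -6, -4, -1, 4, 2, -1, 6; Σd² = 110
ρ = 1 − 6Σd² / [n(n²−1)] = 1 − 6×110 / (7×48) = 1 − 660/336 ≈ -0.9643

-0.9643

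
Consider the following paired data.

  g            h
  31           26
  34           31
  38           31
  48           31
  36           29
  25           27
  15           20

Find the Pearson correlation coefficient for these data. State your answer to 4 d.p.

n = 7, Σg = 227, Σh = 195, Σg² = 8011, Σh² = 5529, Σgh = 6545
nΣgh − ΣgΣh = 45815 − 44265 = 1550
nΣg² − (Σg)² = 56077 − 51529 = 4548; nΣh² − (Σh)² = 38703 − 38025 = 678
r = 1550 / √(4548 × 678) = 1550 / 1756.0023 ≈ 0.8827

0.8827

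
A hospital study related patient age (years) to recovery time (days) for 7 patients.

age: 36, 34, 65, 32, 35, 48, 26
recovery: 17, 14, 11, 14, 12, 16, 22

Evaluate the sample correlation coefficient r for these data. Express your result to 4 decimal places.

n = 7, Σx = 276, Σy = 106, Σx² = 11906, Σy² = 1686, Σxy = 4011
nΣxy − ΣxΣy = 28077 − 29256 = -1179
nΣx² − (Σx)² = 83342 − 76176 = 7166; nΣy² − (Σy)² = 11802 − 11236 = 566
r = -1179 / √(7166 × 566) = -1179 / 2013.9404 ≈ -0.5854

-0.5854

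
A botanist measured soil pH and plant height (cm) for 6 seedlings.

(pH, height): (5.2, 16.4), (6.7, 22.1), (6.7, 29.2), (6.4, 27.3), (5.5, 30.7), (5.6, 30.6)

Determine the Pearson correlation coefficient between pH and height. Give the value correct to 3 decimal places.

0.186

n = 6, Σx = 36.1, Σy = 156.3, Σx² = 219.39, Σy² = 4234.15, Σxy = 943.92
nΣxy − ΣxΣy = 5663.52 − 5642.43 = 21.09
nΣx² − (Σx)² = 1316.34 − 1303.21 = 13.13; nΣy² − (Σy)² = 25404.9 − 24429.69 = 975.21
r = 21.09 / √(13.13 × 975.21) = 21.09 / 113.1570 ≈ 0.186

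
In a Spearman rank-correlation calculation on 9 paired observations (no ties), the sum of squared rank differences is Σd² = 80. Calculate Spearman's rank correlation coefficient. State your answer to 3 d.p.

0.333

ρ = 1 − 6Σd² / [n(n²−1)] = 1 − 6×80 / (9×80)
  = 1 − 480/720 = 1 − 0.6667 ≈ 0.333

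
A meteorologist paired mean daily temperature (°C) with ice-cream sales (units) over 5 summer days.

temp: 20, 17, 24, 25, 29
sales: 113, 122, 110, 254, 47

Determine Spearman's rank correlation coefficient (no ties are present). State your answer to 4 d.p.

-0.4000

Rank temp: 2, 1, 3, 4, 5
Rank sales: 3, 4, 2, 5, 1
d = rank(temp) − rank(sales): -1, -3, 1, -1, 4; Σd² = 28
ρ = 1 − 6Σd² / [n(n²−1)] = 1 − 6×28 / (5×24) = 1 − 168/120 ≈ -0.4000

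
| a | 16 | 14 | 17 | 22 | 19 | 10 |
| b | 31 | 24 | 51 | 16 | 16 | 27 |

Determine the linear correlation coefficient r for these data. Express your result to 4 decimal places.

n = 6, Σa = 98, Σb = 165, Σa² = 1686, Σb² = 5379, Σab = 2625
nΣab − ΣaΣb = 15750 − 16170 = -420
nΣa² − (Σa)² = 10116 − 9604 = 512; nΣb² − (Σb)² = 32274 − 27225 = 5049
r = -420 / √(512 × 5049) = -420 / 1607.8209 ≈ -0.2612

-0.2612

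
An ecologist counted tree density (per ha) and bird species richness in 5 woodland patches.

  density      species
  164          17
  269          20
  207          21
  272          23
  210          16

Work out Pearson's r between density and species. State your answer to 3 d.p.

0.689

n = 5, Σx = 1122, Σy = 97, Σx² = 260190, Σy² = 1915, Σxy = 22131
nΣxy − ΣxΣy = 110655 − 108834 = 1821
nΣx² − (Σx)² = 1300950 − 1258884 = 42066; nΣy² − (Σy)² = 9575 − 9409 = 166
r = 1821 / √(42066 × 166) = 1821 / 2642.5283 ≈ 0.689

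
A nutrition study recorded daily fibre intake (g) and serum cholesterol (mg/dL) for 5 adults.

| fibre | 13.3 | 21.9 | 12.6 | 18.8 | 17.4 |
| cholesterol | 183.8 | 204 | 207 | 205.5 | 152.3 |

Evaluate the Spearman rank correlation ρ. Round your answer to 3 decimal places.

-0.200

Rank fibre: 2, 5, 1, 4, 3
Rank cholesterol: 2, 3, 5, 4, 1
d = rank(fibre) − rank(cholesterol): 0, 2, -4, 0, 2; Σd² = 24
ρ = 1 − 6Σd² / [n(n²−1)] = 1 − 6×24 / (5×24) = 1 − 144/120 ≈ -0.200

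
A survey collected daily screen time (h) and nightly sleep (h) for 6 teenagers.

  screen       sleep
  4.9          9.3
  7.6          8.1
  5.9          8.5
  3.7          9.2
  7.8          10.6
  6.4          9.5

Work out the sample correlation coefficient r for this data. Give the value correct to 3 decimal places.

n = 6, Σx = 36.3, Σy = 55.2, Σx² = 232.07, Σy² = 511.6, Σxy = 334.8
nΣxy − ΣxΣy = 2008.8 − 2003.76 = 5.04
nΣx² − (Σx)² = 1392.42 − 1317.69 = 74.73; nΣy² − (Σy)² = 3069.6 − 3047.04 = 22.56
r = 5.04 / √(74.73 × 22.56) = 5.04 / 41.0598 ≈ 0.123

0.123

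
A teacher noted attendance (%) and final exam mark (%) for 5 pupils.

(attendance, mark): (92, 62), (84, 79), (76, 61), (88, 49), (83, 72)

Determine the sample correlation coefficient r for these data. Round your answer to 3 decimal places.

n = 5, Σx = 423, Σy = 323, Σx² = 35929, Σy² = 21391, Σxy = 27264
nΣxy − ΣxΣy = 136320 − 136629 = -309
nΣx² − (Σx)² = 179645 − 178929 = 716; nΣy² − (Σy)² = 106955 − 104329 = 2626
r = -309 / √(716 × 2626) = -309 / 1371.2097 ≈ -0.225

-0.225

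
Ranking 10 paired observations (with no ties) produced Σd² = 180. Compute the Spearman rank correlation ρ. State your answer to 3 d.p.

-0.091

ρ = 1 − 6Σd² / [n(n²−1)] = 1 − 6×180 / (10×99)
  = 1 − 1080/990 = 1 − 1.0909 ≈ -0.091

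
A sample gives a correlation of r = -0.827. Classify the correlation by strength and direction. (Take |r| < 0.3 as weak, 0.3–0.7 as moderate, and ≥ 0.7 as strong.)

strong negative

r = -0.827 < 0 so the relationship is negative.
|r| = 0.827, which falls in the strong range.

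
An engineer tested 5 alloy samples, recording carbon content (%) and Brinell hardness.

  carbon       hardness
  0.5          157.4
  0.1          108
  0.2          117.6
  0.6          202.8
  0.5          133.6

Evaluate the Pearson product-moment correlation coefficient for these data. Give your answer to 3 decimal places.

n = 5, Σx = 1.9, Σy = 719.4, Σx² = 0.91, Σy² = 109245.32, Σxy = 301.5
nΣxy − ΣxΣy = 1507.5 − 1366.86 = 140.64
nΣx² − (Σx)² = 4.55 − 3.61 = 0.94; nΣy² − (Σy)² = 546226.6 − 517536.36 = 28690.24
r = 140.64 / √(0.94 × 28690.24) = 140.64 / 164.2219 ≈ 0.856

0.856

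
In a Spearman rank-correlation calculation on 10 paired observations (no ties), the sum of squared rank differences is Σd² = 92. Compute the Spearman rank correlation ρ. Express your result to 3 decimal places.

0.442

ρ = 1 − 6Σd² / [n(n²−1)] = 1 − 6×92 / (10×99)
  = 1 − 552/990 = 1 − 0.5576 ≈ 0.442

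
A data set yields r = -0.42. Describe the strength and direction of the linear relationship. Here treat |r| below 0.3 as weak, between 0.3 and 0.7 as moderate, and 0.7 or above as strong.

moderate negative

r = -0.42 < 0 so the relationship is negative.
|r| = 0.42, which falls in the moderate range.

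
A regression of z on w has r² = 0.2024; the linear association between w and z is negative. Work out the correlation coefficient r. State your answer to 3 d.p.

-0.450

|r| = √0.2024 = 0.450
The association is negative, so r = −0.450.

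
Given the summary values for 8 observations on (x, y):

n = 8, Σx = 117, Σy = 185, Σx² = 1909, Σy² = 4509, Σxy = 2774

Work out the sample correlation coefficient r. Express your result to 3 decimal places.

r = (nΣxy − ΣxΣy) / √[(nΣx² − (Σx)²)(nΣy² − (Σy)²)]
Numerator: 8×2774 − 117×185 = 547
Denominator: √[(15272 − 13689)(36072 − 34225)] = √[1583 × 1847] = 1709.9126
r = 547 / 1709.9126 ≈ 0.320

0.320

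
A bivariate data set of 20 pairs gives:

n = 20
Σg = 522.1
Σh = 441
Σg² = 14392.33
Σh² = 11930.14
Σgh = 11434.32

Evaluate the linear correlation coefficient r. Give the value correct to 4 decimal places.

r = (nΣgh − ΣgΣh) / √[(nΣg² − (Σg)²)(nΣh² − (Σh)²)]
Numerator: 20×11434.32 − 522.1×441 = -1559.7
Denominator: √[(287846.6 − 272588.41)(238602.8 − 194481)] = √[15258.19 × 44121.8] = 25946.4604
r = -1559.7 / 25946.4604 ≈ -0.0601

-0.0601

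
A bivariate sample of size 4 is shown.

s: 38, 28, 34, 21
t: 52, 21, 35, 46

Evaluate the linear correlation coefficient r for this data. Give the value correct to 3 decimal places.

0.203

n = 4, Σs = 121, Σt = 154, Σs² = 3825, Σt² = 6486, Σst = 4720
nΣst − ΣsΣt = 18880 − 18634 = 246
nΣs² − (Σs)² = 15300 − 14641 = 659; nΣt² − (Σt)² = 25944 − 23716 = 2228
r = 246 / √(659 × 2228) = 246 / 1211.7145 ≈ 0.203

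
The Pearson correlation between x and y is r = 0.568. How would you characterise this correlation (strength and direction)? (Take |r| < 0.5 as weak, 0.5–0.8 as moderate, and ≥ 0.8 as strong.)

r = 0.568 > 0 so the relationship is positive.
|r| = 0.568, which falls in the moderate range.

moderate positive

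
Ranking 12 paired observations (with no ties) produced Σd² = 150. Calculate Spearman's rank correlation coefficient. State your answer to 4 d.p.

0.4755

ρ = 1 − 6Σd² / [n(n²−1)] = 1 − 6×150 / (12×143)
  = 1 − 900/1716 = 1 − 0.52448 ≈ 0.4755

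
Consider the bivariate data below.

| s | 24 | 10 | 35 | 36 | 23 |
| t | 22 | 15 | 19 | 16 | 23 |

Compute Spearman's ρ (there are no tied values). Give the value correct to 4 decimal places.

Rank s: 3, 1, 4, 5, 2
Rank t: 4, 1, 3, 2, 5
d = rank(s) − rank(t): -1, 0, 1, 3, -3; Σd² = 20
ρ = 1 − 6Σd² / [n(n²−1)] = 1 − 6×20 / (5×24) = 1 − 120/120 ≈ 0.0000

0.0000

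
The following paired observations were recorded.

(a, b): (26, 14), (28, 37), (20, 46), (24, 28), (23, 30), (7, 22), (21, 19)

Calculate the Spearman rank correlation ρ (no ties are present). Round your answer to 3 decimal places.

-0.036

Rank a: 6, 7, 2, 5, 4, 1, 3
Rank b: 1, 6, 7, 4, 5, 3, 2
d = rank(a) − rank(b): 5, 1, -5, 1, -1, -2, 1; Σd² = 58
ρ = 1 − 6Σd² / [n(n²−1)] = 1 − 6×58 / (7×48) = 1 − 348/336 ≈ -0.036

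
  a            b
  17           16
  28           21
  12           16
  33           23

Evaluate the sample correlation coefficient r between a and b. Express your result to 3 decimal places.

0.977

n = 4, Σa = 90, Σb = 76, Σa² = 2306, Σb² = 1482, Σab = 1811
nΣab − ΣaΣb = 7244 − 6840 = 404
nΣa² − (Σa)² = 9224 − 8100 = 1124; nΣb² − (Σb)² = 5928 − 5776 = 152
r = 404 / √(1124 × 152) = 404 / 413.3376 ≈ 0.977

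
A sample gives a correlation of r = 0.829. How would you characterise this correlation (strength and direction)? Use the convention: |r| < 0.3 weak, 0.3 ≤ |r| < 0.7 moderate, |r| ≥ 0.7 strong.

strong positive

r = 0.829 > 0 so the relationship is positive.
|r| = 0.829, which falls in the strong range.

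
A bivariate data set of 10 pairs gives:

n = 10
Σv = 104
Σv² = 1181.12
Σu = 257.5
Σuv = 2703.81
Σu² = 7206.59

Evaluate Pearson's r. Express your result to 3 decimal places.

r = (nΣuv − ΣuΣv) / √[(nΣu² − (Σu)²)(nΣv² − (Σv)²)]
Numerator: 10×2703.81 − 257.5×104 = 258.1
Denominator: √[(72065.9 − 66306.25)(11811.2 − 10816)] = √[5759.65 × 995.2] = 2394.1603
r = 258.1 / 2394.1603 ≈ 0.108

0.108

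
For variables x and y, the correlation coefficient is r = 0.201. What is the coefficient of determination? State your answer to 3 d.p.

r² = (0.201)² = 0.040

0.040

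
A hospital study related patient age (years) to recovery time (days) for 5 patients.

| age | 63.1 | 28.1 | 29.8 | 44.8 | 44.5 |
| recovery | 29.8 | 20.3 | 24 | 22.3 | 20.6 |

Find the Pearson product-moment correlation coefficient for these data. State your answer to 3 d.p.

0.733

n = 5, Σx = 210.3, Σy = 117, Σx² = 9646.55, Σy² = 2797.78, Σxy = 5081.75
nΣxy − ΣxΣy = 25408.75 − 24605.1 = 803.65
nΣx² − (Σx)² = 48232.75 − 44226.09 = 4006.66; nΣy² − (Σy)² = 13988.9 − 13689 = 299.9
r = 803.65 / √(4006.66 × 299.9) = 803.65 / 1096.1740 ≈ 0.733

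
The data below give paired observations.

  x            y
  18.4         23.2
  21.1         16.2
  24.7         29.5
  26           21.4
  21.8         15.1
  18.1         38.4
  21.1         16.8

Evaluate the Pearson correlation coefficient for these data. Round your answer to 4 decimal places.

n = 7, Σx = 151.2, Σy = 160.6, Σx² = 3317.92, Σy² = 4113.7, Σxy = 3432.45
nΣxy − ΣxΣy = 24027.15 − 24282.72 = -255.57
nΣx² − (Σx)² = 23225.44 − 22861.44 = 364; nΣy² − (Σy)² = 28795.9 − 25792.36 = 3003.54
r = -255.57 / √(364 × 3003.54) = -255.57 / 1045.6044 ≈ -0.2444

-0.2444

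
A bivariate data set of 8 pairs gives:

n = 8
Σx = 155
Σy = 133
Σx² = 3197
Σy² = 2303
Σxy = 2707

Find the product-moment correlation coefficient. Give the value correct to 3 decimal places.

0.975

r = (nΣxy − ΣxΣy) / √[(nΣx² − (Σx)²)(nΣy² − (Σy)²)]
Numerator: 8×2707 − 155×133 = 1041
Denominator: √[(25576 − 24025)(18424 − 17689)] = √[1551 × 735] = 1067.7008
r = 1041 / 1067.7008 ≈ 0.975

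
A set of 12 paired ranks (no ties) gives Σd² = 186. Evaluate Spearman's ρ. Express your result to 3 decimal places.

ρ = 1 − 6Σd² / [n(n²−1)] = 1 − 6×186 / (12×143)
  = 1 − 1116/1716 = 1 − 0.6503 ≈ 0.350

0.350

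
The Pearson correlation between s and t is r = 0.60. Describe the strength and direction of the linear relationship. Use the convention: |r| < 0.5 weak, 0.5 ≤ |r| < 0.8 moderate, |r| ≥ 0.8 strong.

moderate positive

r = 0.60 > 0 so the relationship is positive.
|r| = 0.60, which falls in the moderate range.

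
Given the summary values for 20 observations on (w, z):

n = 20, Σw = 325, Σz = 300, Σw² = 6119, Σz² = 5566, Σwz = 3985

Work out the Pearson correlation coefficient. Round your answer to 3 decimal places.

r = (nΣwz − ΣwΣz) / √[(nΣw² − (Σw)²)(nΣz² − (Σz)²)]
Numerator: 20×3985 − 325×300 = -17800
Denominator: √[(122380 − 105625)(111320 − 90000)] = √[16755 × 21320] = 18900.1746
r = -17800 / 18900.1746 ≈ -0.942

-0.942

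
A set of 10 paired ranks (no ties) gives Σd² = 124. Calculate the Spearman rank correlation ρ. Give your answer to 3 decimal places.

0.248

ρ = 1 − 6Σd² / [n(n²−1)] = 1 − 6×124 / (10×99)
  = 1 − 744/990 = 1 − 0.7515 ≈ 0.248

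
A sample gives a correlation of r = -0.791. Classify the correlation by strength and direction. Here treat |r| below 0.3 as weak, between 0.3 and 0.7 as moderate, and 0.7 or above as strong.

strong negative

r = -0.791 < 0 so the relationship is negative.
|r| = 0.791, which falls in the strong range.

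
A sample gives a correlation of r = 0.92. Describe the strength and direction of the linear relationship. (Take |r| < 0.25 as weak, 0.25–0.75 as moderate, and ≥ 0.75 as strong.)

r = 0.92 > 0 so the relationship is positive.
|r| = 0.92, which falls in the strong range.

strong positive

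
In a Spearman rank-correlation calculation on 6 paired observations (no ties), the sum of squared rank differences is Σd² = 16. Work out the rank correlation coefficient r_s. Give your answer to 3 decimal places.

0.543

ρ = 1 − 6Σd² / [n(n²−1)] = 1 − 6×16 / (6×35)
  = 1 − 96/210 = 1 − 0.4571 ≈ 0.543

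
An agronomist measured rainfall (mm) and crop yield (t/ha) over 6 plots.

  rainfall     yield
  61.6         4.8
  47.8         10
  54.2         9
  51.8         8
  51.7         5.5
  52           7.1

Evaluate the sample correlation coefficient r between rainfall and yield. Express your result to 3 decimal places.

n = 6, Σx = 319.1, Σy = 44.4, Σx² = 17077.17, Σy² = 348.7, Σxy = 2329.43
nΣxy − ΣxΣy = 13976.58 − 14168.04 = -191.46
nΣx² − (Σx)² = 102463.02 − 101824.81 = 638.21; nΣy² − (Σy)² = 2092.2 − 1971.36 = 120.84
r = -191.46 / √(638.21 × 120.84) = -191.46 / 277.7072 ≈ -0.689

-0.689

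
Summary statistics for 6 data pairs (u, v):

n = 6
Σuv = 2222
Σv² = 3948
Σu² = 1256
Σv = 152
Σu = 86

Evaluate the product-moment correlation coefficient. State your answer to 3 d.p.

0.909

r = (nΣuv − ΣuΣv) / √[(nΣu² − (Σu)²)(nΣv² − (Σv)²)]
Numerator: 6×2222 − 86×152 = 260
Denominator: √[(7536 − 7396)(23688 − 23104)] = √[140 × 584] = 285.9371
r = 260 / 285.9371 ≈ 0.909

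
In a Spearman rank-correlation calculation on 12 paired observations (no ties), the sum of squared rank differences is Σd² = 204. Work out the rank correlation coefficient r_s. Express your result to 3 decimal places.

0.287

ρ = 1 − 6Σd² / [n(n²−1)] = 1 − 6×204 / (12×143)
  = 1 − 1224/1716 = 1 − 0.7133 ≈ 0.287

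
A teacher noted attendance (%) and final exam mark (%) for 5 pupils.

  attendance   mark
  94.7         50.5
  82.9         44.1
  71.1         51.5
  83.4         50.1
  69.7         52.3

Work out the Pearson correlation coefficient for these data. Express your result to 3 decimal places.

-0.345

n = 5, Σx = 401.8, Σy = 248.5, Σx² = 32709.36, Σy² = 12392.61, Σxy = 19923.54
nΣxy − ΣxΣy = 99617.7 − 99847.3 = -229.6
nΣx² − (Σx)² = 163546.8 − 161443.24 = 2103.56; nΣy² − (Σy)² = 61963.05 − 61752.25 = 210.8
r = -229.6 / √(2103.56 × 210.8) = -229.6 / 665.9057 ≈ -0.345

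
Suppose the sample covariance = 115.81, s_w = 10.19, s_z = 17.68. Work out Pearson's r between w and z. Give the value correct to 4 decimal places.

r = Cov(w,z) / (s_w · s_z) = 115.81 / (10.19 × 17.68)
  = 115.81 / 180.1592 ≈ 0.6428

0.6428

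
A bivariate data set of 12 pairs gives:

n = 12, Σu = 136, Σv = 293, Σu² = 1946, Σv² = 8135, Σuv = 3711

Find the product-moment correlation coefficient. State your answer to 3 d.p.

r = (nΣuv − ΣuΣv) / √[(nΣu² − (Σu)²)(nΣv² − (Σv)²)]
Numerator: 12×3711 − 136×293 = 4684
Denominator: √[(23352 − 18496)(97620 − 85849)] = √[4856 × 11771] = 7560.4217
r = 4684 / 7560.4217 ≈ 0.620

0.620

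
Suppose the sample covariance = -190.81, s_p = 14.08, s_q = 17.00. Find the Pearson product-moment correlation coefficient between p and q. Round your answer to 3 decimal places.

r = Cov(p,q) / (s_p · s_q) = -190.81 / (14.08 × 17.00)
  = -190.81 / 239.3600 ≈ -0.797

-0.797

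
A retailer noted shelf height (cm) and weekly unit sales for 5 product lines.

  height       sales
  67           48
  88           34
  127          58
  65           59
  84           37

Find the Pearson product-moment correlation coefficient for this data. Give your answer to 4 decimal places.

n = 5, Σx = 431, Σy = 236, Σx² = 39643, Σy² = 11674, Σxy = 20517
nΣxy − ΣxΣy = 102585 − 101716 = 869
nΣx² − (Σx)² = 198215 − 185761 = 12454; nΣy² − (Σy)² = 58370 − 55696 = 2674
r = 869 / √(12454 × 2674) = 869 / 5770.7882 ≈ 0.1506

0.1506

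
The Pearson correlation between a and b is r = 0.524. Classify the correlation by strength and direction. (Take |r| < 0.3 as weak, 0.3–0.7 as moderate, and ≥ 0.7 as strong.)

r = 0.524 > 0 so the relationship is positive.
|r| = 0.524, which falls in the moderate range.

moderate positive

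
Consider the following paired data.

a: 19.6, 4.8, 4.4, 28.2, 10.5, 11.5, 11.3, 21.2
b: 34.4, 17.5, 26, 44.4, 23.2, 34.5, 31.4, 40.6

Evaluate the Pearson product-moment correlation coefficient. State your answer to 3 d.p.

0.895

n = 8, Σa = 111.5, Σb = 252, Σa² = 2041.43, Σb² = 8499.78, Σab = 3980.61
nΣab − ΣaΣb = 31844.88 − 28098 = 3746.88
nΣa² − (Σa)² = 16331.44 − 12432.25 = 3899.19; nΣb² − (Σb)² = 67998.24 − 63504 = 4494.24
r = 3746.88 / √(3899.19 × 4494.24) = 3746.88 / 4186.1552 ≈ 0.895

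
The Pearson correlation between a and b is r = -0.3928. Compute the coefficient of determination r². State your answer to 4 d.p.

0.1543

r² = (-0.3928)² = 0.1543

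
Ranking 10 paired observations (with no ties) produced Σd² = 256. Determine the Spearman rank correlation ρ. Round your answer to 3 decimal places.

ρ = 1 − 6Σd² / [n(n²−1)] = 1 − 6×256 / (10×99)
  = 1 − 1536/990 = 1 − 1.5515 ≈ -0.552

-0.552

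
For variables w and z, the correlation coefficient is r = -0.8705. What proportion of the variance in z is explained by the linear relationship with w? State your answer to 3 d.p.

0.758

r² = (-0.8705)² = 0.758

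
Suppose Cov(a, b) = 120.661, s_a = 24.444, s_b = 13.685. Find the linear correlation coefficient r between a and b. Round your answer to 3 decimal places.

r = Cov(a,b) / (s_a · s_b) = 120.661 / (24.444 × 13.685)
  = 120.661 / 334.5161 ≈ 0.361

0.361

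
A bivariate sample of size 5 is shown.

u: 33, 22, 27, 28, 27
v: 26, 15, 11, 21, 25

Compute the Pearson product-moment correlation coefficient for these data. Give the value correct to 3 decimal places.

0.621

n = 5, Σu = 137, Σv = 98, Σu² = 3815, Σv² = 2088, Σuv = 2748
nΣuv − ΣuΣv = 13740 − 13426 = 314
nΣu² − (Σu)² = 19075 − 18769 = 306; nΣv² − (Σv)² = 10440 − 9604 = 836
r = 314 / √(306 × 836) = 314 / 505.7826 ≈ 0.621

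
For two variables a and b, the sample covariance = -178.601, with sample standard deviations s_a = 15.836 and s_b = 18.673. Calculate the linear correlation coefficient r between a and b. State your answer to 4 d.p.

r = Cov(a,b) / (s_a · s_b) = -178.601 / (15.836 × 18.673)
  = -178.601 / 295.7056 ≈ -0.6040

-0.6040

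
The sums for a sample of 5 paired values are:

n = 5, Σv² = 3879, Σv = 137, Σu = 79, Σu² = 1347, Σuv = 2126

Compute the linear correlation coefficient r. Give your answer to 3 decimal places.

-0.347

r = (nΣuv − ΣuΣv) / √[(nΣu² − (Σu)²)(nΣv² − (Σv)²)]
Numerator: 5×2126 − 79×137 = -193
Denominator: √[(6735 − 6241)(19395 − 18769)] = √[494 × 626] = 556.0971
r = -193 / 556.0971 ≈ -0.347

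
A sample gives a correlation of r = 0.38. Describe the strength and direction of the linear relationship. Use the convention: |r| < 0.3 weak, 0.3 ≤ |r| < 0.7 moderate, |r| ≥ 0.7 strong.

moderate positive

r = 0.38 > 0 so the relationship is positive.
|r| = 0.38, which falls in the moderate range.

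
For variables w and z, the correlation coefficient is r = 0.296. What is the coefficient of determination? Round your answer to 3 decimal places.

r² = (0.296)² = 0.088

0.088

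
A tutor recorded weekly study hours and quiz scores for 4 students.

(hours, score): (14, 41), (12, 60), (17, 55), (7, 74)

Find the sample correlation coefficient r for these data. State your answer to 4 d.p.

n = 4, Σx = 50, Σy = 230, Σx² = 678, Σy² = 13782, Σxy = 2747
nΣxy − ΣxΣy = 10988 − 11500 = -512
nΣx² − (Σx)² = 2712 − 2500 = 212; nΣy² − (Σy)² = 55128 − 52900 = 2228
r = -512 / √(212 × 2228) = -512 / 687.2671 ≈ -0.7450

-0.7450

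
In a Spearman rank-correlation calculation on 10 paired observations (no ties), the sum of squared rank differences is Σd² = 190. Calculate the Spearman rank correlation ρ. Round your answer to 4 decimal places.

ρ = 1 − 6Σd² / [n(n²−1)] = 1 − 6×190 / (10×99)
  = 1 − 1140/990 = 1 − 1.15152 ≈ -0.1515

-0.1515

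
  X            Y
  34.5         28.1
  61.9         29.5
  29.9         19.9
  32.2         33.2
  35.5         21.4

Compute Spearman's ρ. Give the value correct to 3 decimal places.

0.300

Rank X: 3, 5, 1, 2, 4
Rank Y: 3, 4, 1, 5, 2
d = rank(X) − rank(Y): 0, 1, 0, -3, 2; Σd² = 14
ρ = 1 − 6Σd² / [n(n²−1)] = 1 − 6×14 / (5×24) = 1 − 84/120 ≈ 0.300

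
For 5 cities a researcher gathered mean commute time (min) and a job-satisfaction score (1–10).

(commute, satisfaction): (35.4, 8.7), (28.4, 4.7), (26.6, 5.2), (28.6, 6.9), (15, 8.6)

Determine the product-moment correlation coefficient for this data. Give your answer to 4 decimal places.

-0.1410

n = 5, Σx = 134, Σy = 34.1, Σx² = 3810.24, Σy² = 246.39, Σxy = 906.12
nΣxy − ΣxΣy = 4530.6 − 4569.4 = -38.8
nΣx² − (Σx)² = 19051.2 − 17956 = 1095.2; nΣy² − (Σy)² = 1231.95 − 1162.81 = 69.14
r = -38.8 / √(1095.2 × 69.14) = -38.8 / 275.1765 ≈ -0.1410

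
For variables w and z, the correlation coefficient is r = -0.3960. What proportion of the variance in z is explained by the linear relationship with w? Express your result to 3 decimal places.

0.157

r² = (-0.3960)² = 0.157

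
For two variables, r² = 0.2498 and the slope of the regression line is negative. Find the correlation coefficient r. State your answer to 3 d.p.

|r| = √0.2498 = 0.500
The association is negative, so r = −0.500.

-0.500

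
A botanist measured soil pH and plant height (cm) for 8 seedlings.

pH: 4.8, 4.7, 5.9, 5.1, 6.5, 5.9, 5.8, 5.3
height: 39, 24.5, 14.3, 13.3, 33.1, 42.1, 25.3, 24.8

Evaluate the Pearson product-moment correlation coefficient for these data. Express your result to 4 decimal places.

n = 8, Σx = 44, Σy = 216.4, Σx² = 244.74, Σy² = 6625.78, Σxy = 1196.27
nΣxy − ΣxΣy = 9570.16 − 9521.6 = 48.56
nΣx² − (Σx)² = 1957.92 − 1936 = 21.92; nΣy² − (Σy)² = 53006.24 − 46828.96 = 6177.28
r = 48.56 / √(21.92 × 6177.28) = 48.56 / 367.9755 ≈ 0.1320

0.1320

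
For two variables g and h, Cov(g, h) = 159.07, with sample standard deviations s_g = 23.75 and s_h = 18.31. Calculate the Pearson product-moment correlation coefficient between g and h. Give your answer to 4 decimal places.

0.3658

r = Cov(g,h) / (s_g · s_h) = 159.07 / (23.75 × 18.31)
  = 159.07 / 434.8625 ≈ 0.3658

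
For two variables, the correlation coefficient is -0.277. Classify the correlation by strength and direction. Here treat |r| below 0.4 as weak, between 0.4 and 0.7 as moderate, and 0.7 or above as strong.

weak negative

r = -0.277 < 0 so the relationship is negative.
|r| = 0.277, which falls in the weak range.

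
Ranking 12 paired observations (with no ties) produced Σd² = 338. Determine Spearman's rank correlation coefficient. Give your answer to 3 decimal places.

ρ = 1 − 6Σd² / [n(n²−1)] = 1 − 6×338 / (12×143)
  = 1 − 2028/1716 = 1 − 1.1818 ≈ -0.182

-0.182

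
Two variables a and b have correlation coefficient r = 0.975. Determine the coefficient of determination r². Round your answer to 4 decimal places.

0.9506

r² = (0.975)² = 0.9506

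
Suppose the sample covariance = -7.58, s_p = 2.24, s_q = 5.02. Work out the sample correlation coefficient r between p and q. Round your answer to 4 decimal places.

r = Cov(p,q) / (s_p · s_q) = -7.58 / (2.24 × 5.02)
  = -7.58 / 11.2448 ≈ -0.6741

-0.6741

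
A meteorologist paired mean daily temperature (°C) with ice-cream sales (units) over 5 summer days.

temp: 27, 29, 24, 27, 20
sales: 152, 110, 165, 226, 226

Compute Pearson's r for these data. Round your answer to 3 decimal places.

-0.641

n = 5, Σx = 127, Σy = 879, Σx² = 3275, Σy² = 164581, Σxy = 21876
nΣxy − ΣxΣy = 109380 − 111633 = -2253
nΣx² − (Σx)² = 16375 − 16129 = 246; nΣy² − (Σy)² = 822905 − 772641 = 50264
r = -2253 / √(246 × 50264) = -2253 / 3516.3822 ≈ -0.641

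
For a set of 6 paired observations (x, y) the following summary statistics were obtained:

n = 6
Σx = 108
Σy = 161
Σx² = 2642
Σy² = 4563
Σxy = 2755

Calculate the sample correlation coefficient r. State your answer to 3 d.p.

r = (nΣxy − ΣxΣy) / √[(nΣx² − (Σx)²)(nΣy² − (Σy)²)]
Numerator: 6×2755 − 108×161 = -858
Denominator: √[(15852 − 11664)(27378 − 25921)] = √[4188 × 1457] = 2470.2057
r = -858 / 2470.2057 ≈ -0.347

-0.347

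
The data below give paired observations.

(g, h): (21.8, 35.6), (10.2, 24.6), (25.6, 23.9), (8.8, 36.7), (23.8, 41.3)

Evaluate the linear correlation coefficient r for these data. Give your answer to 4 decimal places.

0.0831

n = 5, Σg = 90.2, Σh = 162.1, Σg² = 1878.52, Σh² = 5496.31, Σgh = 2944.74
nΣgh − ΣgΣh = 14723.7 − 14621.42 = 102.28
nΣg² − (Σg)² = 9392.6 − 8136.04 = 1256.56; nΣh² − (Σh)² = 27481.55 − 26276.41 = 1205.14
r = 102.28 / √(1256.56 × 1205.14) = 102.28 / 1230.5815 ≈ 0.0831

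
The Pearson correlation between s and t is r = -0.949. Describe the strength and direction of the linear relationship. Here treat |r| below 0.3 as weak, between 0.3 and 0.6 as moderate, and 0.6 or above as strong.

strong negative

r = -0.949 < 0 so the relationship is negative.
|r| = 0.949, which falls in the strong range.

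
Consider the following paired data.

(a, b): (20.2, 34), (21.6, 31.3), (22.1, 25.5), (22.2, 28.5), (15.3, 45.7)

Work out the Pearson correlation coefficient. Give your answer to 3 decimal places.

n = 5, Σa = 101.4, Σb = 165, Σa² = 2089.94, Σb² = 5686.68, Σab = 3258.34
nΣab − ΣaΣb = 16291.7 − 16731 = -439.3
nΣa² − (Σa)² = 10449.7 − 10281.96 = 167.74; nΣb² − (Σb)² = 28433.4 − 27225 = 1208.4
r = -439.3 / √(167.74 × 1208.4) = -439.3 / 450.2189 ≈ -0.976

-0.976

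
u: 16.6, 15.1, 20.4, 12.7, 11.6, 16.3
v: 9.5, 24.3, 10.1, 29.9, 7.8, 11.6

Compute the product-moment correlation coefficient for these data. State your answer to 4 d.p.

n = 6, Σu = 92.7, Σv = 93.2, Σu² = 1481.27, Σv² = 1872.16, Σuv = 1389.96
nΣuv − ΣuΣv = 8339.76 − 8639.64 = -299.88
nΣu² − (Σu)² = 8887.62 − 8593.29 = 294.33; nΣv² − (Σv)² = 11232.96 − 8686.24 = 2546.72
r = -299.88 / √(294.33 × 2546.72) = -299.88 / 865.7806 ≈ -0.3464

-0.3464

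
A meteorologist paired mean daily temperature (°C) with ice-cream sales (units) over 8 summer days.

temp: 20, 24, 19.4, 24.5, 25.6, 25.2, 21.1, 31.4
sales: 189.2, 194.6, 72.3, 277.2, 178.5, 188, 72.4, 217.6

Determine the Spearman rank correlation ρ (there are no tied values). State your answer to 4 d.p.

Rank temp: 2, 4, 1, 5, 7, 6, 3, 8
Rank sales: 5, 6, 1, 8, 3, 4, 2, 7
d = rank(temp) − rank(sales): -3, -2, 0, -3, 4, 2, 1, 1; Σd² = 44
ρ = 1 − 6Σd² / [n(n²−1)] = 1 − 6×44 / (8×63) = 1 − 264/504 ≈ 0.4762

0.4762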